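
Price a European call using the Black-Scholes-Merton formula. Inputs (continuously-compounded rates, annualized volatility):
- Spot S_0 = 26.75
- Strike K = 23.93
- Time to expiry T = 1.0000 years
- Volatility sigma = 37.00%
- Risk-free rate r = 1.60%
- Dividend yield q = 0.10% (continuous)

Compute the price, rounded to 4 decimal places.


Answer: Price = 5.4863

Derivation:
d1 = (ln(S/K) + (r - q + 0.5*sigma^2) * T) / (sigma * sqrt(T)) = 0.52662587
d2 = d1 - sigma * sqrt(T) = 0.15662587
exp(-rT) = 0.98412732; exp(-qT) = 0.99900050
C = S_0 * exp(-qT) * N(d1) - K * exp(-rT) * N(d2)
N(d1) = 0.70077329; N(d2) = 0.56223014
C = 26.7500 * 0.99900050 * 0.70077329 - 23.9300 * 0.98412732 * 0.56223014 = 5.4863


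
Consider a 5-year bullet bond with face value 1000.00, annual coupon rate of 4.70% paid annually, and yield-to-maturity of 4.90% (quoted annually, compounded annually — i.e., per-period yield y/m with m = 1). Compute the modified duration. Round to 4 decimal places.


Coupon per period c = face * coupon_rate / m = 47.000000
Periods per year m = 1; per-period yield y/m = 0.049000
Number of cashflows N = 5
Cashflows (t years, CF_t, discount factor 1/(1+y/m)^(m*t), PV):
  t = 1.0000: CF_t = 47.000000, DF = 0.953289, PV = 44.804576
  t = 2.0000: CF_t = 47.000000, DF = 0.908760, PV = 42.711702
  t = 3.0000: CF_t = 47.000000, DF = 0.866310, PV = 40.716589
  t = 4.0000: CF_t = 47.000000, DF = 0.825844, PV = 38.814671
  t = 5.0000: CF_t = 1047.000000, DF = 0.787268, PV = 824.269520
Price P = sum_t PV_t = 991.317058
First compute Macaulay numerator sum_t t * PV_t:
  t * PV_t at t = 1.0000: 44.804576
  t * PV_t at t = 2.0000: 85.423405
  t * PV_t at t = 3.0000: 122.149768
  t * PV_t at t = 4.0000: 155.258682
  t * PV_t at t = 5.0000: 4121.347600
Macaulay duration D = 4528.984031 / 991.317058 = 4.568653
Modified duration = D / (1 + y/m) = 4.568653 / (1 + 0.049000) = 4.355246

Answer: Modified duration = 4.3552


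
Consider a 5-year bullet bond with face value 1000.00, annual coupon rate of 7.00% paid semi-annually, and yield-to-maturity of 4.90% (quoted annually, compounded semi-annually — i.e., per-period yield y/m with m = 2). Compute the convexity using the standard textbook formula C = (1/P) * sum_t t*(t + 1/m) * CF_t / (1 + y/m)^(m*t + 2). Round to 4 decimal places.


Answer: Convexity = 21.6205

Derivation:
Coupon per period c = face * coupon_rate / m = 35.000000
Periods per year m = 2; per-period yield y/m = 0.024500
Number of cashflows N = 10
Cashflows (t years, CF_t, discount factor 1/(1+y/m)^(m*t), PV):
  t = 0.5000: CF_t = 35.000000, DF = 0.976086, PV = 34.163006
  t = 1.0000: CF_t = 35.000000, DF = 0.952744, PV = 33.346029
  t = 1.5000: CF_t = 35.000000, DF = 0.929960, PV = 32.548588
  t = 2.0000: CF_t = 35.000000, DF = 0.907721, PV = 31.770218
  t = 2.5000: CF_t = 35.000000, DF = 0.886013, PV = 31.010462
  t = 3.0000: CF_t = 35.000000, DF = 0.864825, PV = 30.268874
  t = 3.5000: CF_t = 35.000000, DF = 0.844143, PV = 29.545021
  t = 4.0000: CF_t = 35.000000, DF = 0.823957, PV = 28.838478
  t = 4.5000: CF_t = 35.000000, DF = 0.804252, PV = 28.148832
  t = 5.0000: CF_t = 1035.000000, DF = 0.785019, PV = 812.495047
Price P = sum_t PV_t = 1092.134556
Convexity numerator sum_t t*(t + 1/m) * CF_t / (1+y/m)^(m*t + 2):
  t = 0.5000: term = 16.274294
  t = 1.0000: term = 47.655327
  t = 1.5000: term = 93.031385
  t = 2.0000: term = 151.344371
  t = 2.5000: term = 221.587659
  t = 3.0000: term = 302.804023
  t = 3.5000: term = 394.083649
  t = 4.0000: term = 494.562203
  t = 4.5000: term = 603.418988
  t = 5.0000: term = 21287.736740
Convexity = (1/P) * sum = 23612.498639 / 1092.134556 = 21.620503


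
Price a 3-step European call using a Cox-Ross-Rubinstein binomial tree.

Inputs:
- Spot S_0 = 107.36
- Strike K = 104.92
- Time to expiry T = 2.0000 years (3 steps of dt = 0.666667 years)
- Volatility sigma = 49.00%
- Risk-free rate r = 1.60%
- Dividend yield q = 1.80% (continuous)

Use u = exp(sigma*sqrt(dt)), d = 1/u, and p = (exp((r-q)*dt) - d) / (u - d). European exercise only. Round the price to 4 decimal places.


Answer: Price = V(0,0) = 30.9534

Derivation:
dt = T/N = 0.666667
u = exp(sigma*sqrt(dt)) = 1.491949; d = 1/u = 0.670264
p = (exp((r-q)*dt) - d) / (u - d) = 0.399671
Discount per step: exp(-r*dt) = 0.989390
Stock lattice S(k, i) with i counting down-moves:
  k=0: S(0,0) = 107.3600
  k=1: S(1,0) = 160.1756; S(1,1) = 71.9596
  k=2: S(2,0) = 238.9739; S(2,1) = 107.3600; S(2,2) = 48.2319
  k=3: S(3,0) = 356.5369; S(3,1) = 160.1756; S(3,2) = 71.9596; S(3,3) = 32.3281
Terminal payoffs V(N, i) = max(S_T - K, 0):
  V(3,0) = 251.616867; V(3,1) = 55.255646; V(3,2) = 0.000000; V(3,3) = 0.000000
Backward induction: V(k, i) = exp(-r*dt) * [p * V(k+1, i) + (1-p) * V(k+1, i+1)].
  V(2,0) = exp(-r*dt) * [p*251.616867 + (1-p)*55.255646] = 132.316545
  V(2,1) = exp(-r*dt) * [p*55.255646 + (1-p)*0.000000] = 21.849752
  V(2,2) = exp(-r*dt) * [p*0.000000 + (1-p)*0.000000] = 0.000000
  V(1,0) = exp(-r*dt) * [p*132.316545 + (1-p)*21.849752] = 65.299835
  V(1,1) = exp(-r*dt) * [p*21.849752 + (1-p)*0.000000] = 8.640052
  V(0,0) = exp(-r*dt) * [p*65.299835 + (1-p)*8.640052] = 30.953372


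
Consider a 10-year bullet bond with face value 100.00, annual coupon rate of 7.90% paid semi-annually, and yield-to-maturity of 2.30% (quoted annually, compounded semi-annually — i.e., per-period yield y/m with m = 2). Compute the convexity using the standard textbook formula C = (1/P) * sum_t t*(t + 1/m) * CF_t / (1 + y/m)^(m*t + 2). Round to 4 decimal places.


Answer: Convexity = 71.2043

Derivation:
Coupon per period c = face * coupon_rate / m = 3.950000
Periods per year m = 2; per-period yield y/m = 0.011500
Number of cashflows N = 20
Cashflows (t years, CF_t, discount factor 1/(1+y/m)^(m*t), PV):
  t = 0.5000: CF_t = 3.950000, DF = 0.988631, PV = 3.905091
  t = 1.0000: CF_t = 3.950000, DF = 0.977391, PV = 3.860693
  t = 1.5000: CF_t = 3.950000, DF = 0.966279, PV = 3.816800
  t = 2.0000: CF_t = 3.950000, DF = 0.955293, PV = 3.773406
  t = 2.5000: CF_t = 3.950000, DF = 0.944432, PV = 3.730505
  t = 3.0000: CF_t = 3.950000, DF = 0.933694, PV = 3.688092
  t = 3.5000: CF_t = 3.950000, DF = 0.923079, PV = 3.646161
  t = 4.0000: CF_t = 3.950000, DF = 0.912584, PV = 3.604707
  t = 4.5000: CF_t = 3.950000, DF = 0.902209, PV = 3.563724
  t = 5.0000: CF_t = 3.950000, DF = 0.891951, PV = 3.523208
  t = 5.5000: CF_t = 3.950000, DF = 0.881810, PV = 3.483151
  t = 6.0000: CF_t = 3.950000, DF = 0.871785, PV = 3.443550
  t = 6.5000: CF_t = 3.950000, DF = 0.861873, PV = 3.404400
  t = 7.0000: CF_t = 3.950000, DF = 0.852075, PV = 3.365694
  t = 7.5000: CF_t = 3.950000, DF = 0.842387, PV = 3.327429
  t = 8.0000: CF_t = 3.950000, DF = 0.832810, PV = 3.289599
  t = 8.5000: CF_t = 3.950000, DF = 0.823341, PV = 3.252198
  t = 9.0000: CF_t = 3.950000, DF = 0.813981, PV = 3.215223
  t = 9.5000: CF_t = 3.950000, DF = 0.804726, PV = 3.178669
  t = 10.0000: CF_t = 103.950000, DF = 0.795577, PV = 82.700237
Price P = sum_t PV_t = 149.772539
Convexity numerator sum_t t*(t + 1/m) * CF_t / (1+y/m)^(m*t + 2):
  t = 0.5000: term = 1.908400
  t = 1.0000: term = 5.660109
  t = 1.5000: term = 11.191516
  t = 2.0000: term = 18.440461
  t = 2.5000: term = 27.346210
  t = 3.0000: term = 37.849426
  t = 3.5000: term = 49.892142
  t = 4.0000: term = 63.417735
  t = 4.5000: term = 78.370904
  t = 5.0000: term = 94.697637
  t = 5.5000: term = 112.345195
  t = 6.0000: term = 131.262080
  t = 6.5000: term = 151.398017
  t = 7.0000: term = 172.703924
  t = 7.5000: term = 195.131896
  t = 8.0000: term = 218.635178
  t = 8.5000: term = 243.168142
  t = 9.0000: term = 268.686266
  t = 9.5000: term = 295.146115
  t = 10.0000: term = 8487.196873
Convexity = (1/P) * sum = 10664.448228 / 149.772539 = 71.204296


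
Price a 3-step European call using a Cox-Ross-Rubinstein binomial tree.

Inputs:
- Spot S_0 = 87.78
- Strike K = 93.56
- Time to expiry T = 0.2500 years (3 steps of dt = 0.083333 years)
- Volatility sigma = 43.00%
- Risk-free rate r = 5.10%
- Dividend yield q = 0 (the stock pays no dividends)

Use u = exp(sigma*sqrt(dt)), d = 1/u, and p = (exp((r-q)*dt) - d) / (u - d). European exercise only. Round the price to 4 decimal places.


Answer: Price = V(0,0) = 5.9305

Derivation:
dt = T/N = 0.083333
u = exp(sigma*sqrt(dt)) = 1.132163; d = 1/u = 0.883265
p = (exp((r-q)*dt) - d) / (u - d) = 0.486119
Discount per step: exp(-r*dt) = 0.995759
Stock lattice S(k, i) with i counting down-moves:
  k=0: S(0,0) = 87.7800
  k=1: S(1,0) = 99.3813; S(1,1) = 77.5330
  k=2: S(2,0) = 112.5159; S(2,1) = 87.7800; S(2,2) = 68.4821
  k=3: S(3,0) = 127.3864; S(3,1) = 99.3813; S(3,2) = 77.5330; S(3,3) = 60.4879
Terminal payoffs V(N, i) = max(S_T - K, 0):
  V(3,0) = 33.826352; V(3,1) = 5.821302; V(3,2) = 0.000000; V(3,3) = 0.000000
Backward induction: V(k, i) = exp(-r*dt) * [p * V(k+1, i) + (1-p) * V(k+1, i+1)].
  V(2,0) = exp(-r*dt) * [p*33.826352 + (1-p)*5.821302] = 19.352659
  V(2,1) = exp(-r*dt) * [p*5.821302 + (1-p)*0.000000] = 2.817843
  V(2,2) = exp(-r*dt) * [p*0.000000 + (1-p)*0.000000] = 0.000000
  V(1,0) = exp(-r*dt) * [p*19.352659 + (1-p)*2.817843] = 10.809688
  V(1,1) = exp(-r*dt) * [p*2.817843 + (1-p)*0.000000] = 1.363997
  V(0,0) = exp(-r*dt) * [p*10.809688 + (1-p)*1.363997] = 5.930467


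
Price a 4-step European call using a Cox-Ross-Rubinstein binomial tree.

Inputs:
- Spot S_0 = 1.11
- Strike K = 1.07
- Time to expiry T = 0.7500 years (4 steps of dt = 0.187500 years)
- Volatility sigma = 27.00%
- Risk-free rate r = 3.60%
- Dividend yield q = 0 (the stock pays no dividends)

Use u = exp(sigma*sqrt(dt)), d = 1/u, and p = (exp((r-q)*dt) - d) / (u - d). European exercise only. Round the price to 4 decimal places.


Answer: Price = V(0,0) = 0.1380

Derivation:
dt = T/N = 0.187500
u = exp(sigma*sqrt(dt)) = 1.124022; d = 1/u = 0.889662
p = (exp((r-q)*dt) - d) / (u - d) = 0.499704
Discount per step: exp(-r*dt) = 0.993273
Stock lattice S(k, i) with i counting down-moves:
  k=0: S(0,0) = 1.1100
  k=1: S(1,0) = 1.2477; S(1,1) = 0.9875
  k=2: S(2,0) = 1.4024; S(2,1) = 1.1100; S(2,2) = 0.8786
  k=3: S(3,0) = 1.5763; S(3,1) = 1.2477; S(3,2) = 0.9875; S(3,3) = 0.7816
  k=4: S(4,0) = 1.7718; S(4,1) = 1.4024; S(4,2) = 1.1100; S(4,3) = 0.8786; S(4,4) = 0.6954
Terminal payoffs V(N, i) = max(S_T - K, 0):
  V(4,0) = 0.701831; V(4,1) = 0.332403; V(4,2) = 0.040000; V(4,3) = 0.000000; V(4,4) = 0.000000
Backward induction: V(k, i) = exp(-r*dt) * [p * V(k+1, i) + (1-p) * V(k+1, i+1)].
  V(3,0) = exp(-r*dt) * [p*0.701831 + (1-p)*0.332403] = 0.513530
  V(3,1) = exp(-r*dt) * [p*0.332403 + (1-p)*0.040000] = 0.184863
  V(3,2) = exp(-r*dt) * [p*0.040000 + (1-p)*0.000000] = 0.019854
  V(3,3) = exp(-r*dt) * [p*0.000000 + (1-p)*0.000000] = 0.000000
  V(2,0) = exp(-r*dt) * [p*0.513530 + (1-p)*0.184863] = 0.346750
  V(2,1) = exp(-r*dt) * [p*0.184863 + (1-p)*0.019854] = 0.101621
  V(2,2) = exp(-r*dt) * [p*0.019854 + (1-p)*0.000000] = 0.009854
  V(1,0) = exp(-r*dt) * [p*0.346750 + (1-p)*0.101621] = 0.222606
  V(1,1) = exp(-r*dt) * [p*0.101621 + (1-p)*0.009854] = 0.055336
  V(0,0) = exp(-r*dt) * [p*0.222606 + (1-p)*0.055336] = 0.137987


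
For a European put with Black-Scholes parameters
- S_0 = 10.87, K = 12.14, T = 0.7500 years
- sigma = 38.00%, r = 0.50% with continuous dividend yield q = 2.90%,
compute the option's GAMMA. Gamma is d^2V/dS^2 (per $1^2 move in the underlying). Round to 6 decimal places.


Answer: Gamma = 0.106374

Derivation:
d1 = -0.2259234945; d2 = -0.5550131479
phi(d1) = 0.3888898078; exp(-qT) = 0.9784848257; exp(-rT) = 0.9962570225
Gamma = exp(-qT) * phi(d1) / (S * sigma * sqrt(T)) = 0.9784848257 * 0.3888898078 / (10.8700 * 0.3800 * 0.8660254038) = 0.106374


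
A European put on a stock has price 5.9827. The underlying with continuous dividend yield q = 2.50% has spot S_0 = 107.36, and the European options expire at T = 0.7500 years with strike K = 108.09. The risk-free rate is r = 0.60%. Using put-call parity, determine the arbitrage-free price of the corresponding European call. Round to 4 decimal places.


Answer: Call price = 3.7438

Derivation:
Put-call parity: C - P = S_0 * exp(-qT) - K * exp(-rT).
S_0 * exp(-qT) = 107.3600 * 0.98142469 = 105.36575448
K * exp(-rT) = 108.0900 * 0.99551011 = 107.60468777
C = P + S*exp(-qT) - K*exp(-rT)
C = 5.9827 + 105.36575448 - 107.60468777 = 3.7438


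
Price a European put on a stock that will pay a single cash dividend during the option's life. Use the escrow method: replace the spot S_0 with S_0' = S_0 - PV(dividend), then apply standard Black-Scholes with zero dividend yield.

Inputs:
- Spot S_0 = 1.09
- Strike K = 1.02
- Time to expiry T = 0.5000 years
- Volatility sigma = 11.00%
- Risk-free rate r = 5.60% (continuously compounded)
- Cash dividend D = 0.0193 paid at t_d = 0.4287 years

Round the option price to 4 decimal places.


Answer: Price = 0.0068

Derivation:
PV(D) = D * exp(-r * t_d) = 0.0193 * 0.97627868 = 0.01884218
S_0' = S_0 - PV(D) = 1.0900 - 0.01884218 = 1.07115782
d1 = (ln(S_0'/K) + (r + sigma^2/2)*T) / (sigma*sqrt(T)) = 1.02803699
d2 = d1 - sigma*sqrt(T) = 0.95025525
exp(-rT) = 0.97238837
N(-d1) = 0.15196621; N(-d2) = 0.17099129
P = K * exp(-rT) * N(-d2) - S_0' * N(-d1) = 1.0200 * 0.97238837 * 0.17099129 - 1.07115782 * 0.15196621 = 0.0068


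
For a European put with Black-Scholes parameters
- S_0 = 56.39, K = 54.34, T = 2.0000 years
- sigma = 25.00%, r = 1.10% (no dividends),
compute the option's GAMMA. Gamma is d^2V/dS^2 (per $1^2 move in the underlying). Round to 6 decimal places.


Answer: Gamma = 0.018862

Derivation:
d1 = 0.3437422382; d2 = -0.0098111524
phi(d1) = 0.3760557421; exp(-qT) = 1.0000000000; exp(-rT) = 0.9782402351
Gamma = exp(-qT) * phi(d1) / (S * sigma * sqrt(T)) = 1.0000000000 * 0.3760557421 / (56.3900 * 0.2500 * 1.4142135624) = 0.018862


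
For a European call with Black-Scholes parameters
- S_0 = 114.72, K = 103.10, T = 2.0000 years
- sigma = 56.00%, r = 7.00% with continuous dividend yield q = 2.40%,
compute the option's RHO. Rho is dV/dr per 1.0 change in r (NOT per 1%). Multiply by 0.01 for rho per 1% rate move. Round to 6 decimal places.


Answer: Rho = 79.299976

Derivation:
d1 = 0.6469963734; d2 = -0.1449632215
phi(d1) = 0.3236020733; exp(-qT) = 0.9531337871; exp(-rT) = 0.8693582354
N(d2) = 0.4423699550
Rho = K*T*exp(-rT)*N(d2) = 103.1000 * 2.0000 * 0.8693582354 * 0.4423699550 = 79.299976


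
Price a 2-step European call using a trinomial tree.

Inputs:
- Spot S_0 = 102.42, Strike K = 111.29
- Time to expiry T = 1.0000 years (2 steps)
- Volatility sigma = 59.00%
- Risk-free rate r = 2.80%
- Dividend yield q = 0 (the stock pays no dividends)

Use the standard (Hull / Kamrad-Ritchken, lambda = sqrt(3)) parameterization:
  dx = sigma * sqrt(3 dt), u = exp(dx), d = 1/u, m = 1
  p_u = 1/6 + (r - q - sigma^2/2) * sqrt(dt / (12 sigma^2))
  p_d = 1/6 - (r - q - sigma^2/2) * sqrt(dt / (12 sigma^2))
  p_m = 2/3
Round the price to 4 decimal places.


Answer: Price = V(0,0) = 19.2477

Derivation:
dt = T/N = 0.500000; dx = sigma*sqrt(3*dt) = 0.722599
u = exp(dx) = 2.059781; d = 1/u = 0.485489
p_u = 0.116137, p_m = 0.666667, p_d = 0.217196
Discount per step: exp(-r*dt) = 0.986098
Stock lattice S(k, j) with j the centered position index:
  k=0: S(0,+0) = 102.4200
  k=1: S(1,-1) = 49.7237; S(1,+0) = 102.4200; S(1,+1) = 210.9627
  k=2: S(2,-2) = 24.1403; S(2,-1) = 49.7237; S(2,+0) = 102.4200; S(2,+1) = 210.9627; S(2,+2) = 434.5369
Terminal payoffs V(N, j) = max(S_T - K, 0):
  V(2,-2) = 0.000000; V(2,-1) = 0.000000; V(2,+0) = 0.000000; V(2,+1) = 99.672729; V(2,+2) = 323.246938
Backward induction: V(k, j) = exp(-r*dt) * [p_u * V(k+1, j+1) + p_m * V(k+1, j) + p_d * V(k+1, j-1)]
  V(1,-1) = exp(-r*dt) * [p_u*0.000000 + p_m*0.000000 + p_d*0.000000] = 0.000000
  V(1,+0) = exp(-r*dt) * [p_u*99.672729 + p_m*0.000000 + p_d*0.000000] = 11.414790
  V(1,+1) = exp(-r*dt) * [p_u*323.246938 + p_m*99.672729 + p_d*0.000000] = 102.543801
  V(0,+0) = exp(-r*dt) * [p_u*102.543801 + p_m*11.414790 + p_d*0.000000] = 19.247657


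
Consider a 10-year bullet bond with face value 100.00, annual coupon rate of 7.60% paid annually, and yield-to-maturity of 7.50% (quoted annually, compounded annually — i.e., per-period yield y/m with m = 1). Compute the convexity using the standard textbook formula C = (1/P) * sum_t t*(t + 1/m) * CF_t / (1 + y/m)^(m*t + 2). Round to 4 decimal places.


Coupon per period c = face * coupon_rate / m = 7.600000
Periods per year m = 1; per-period yield y/m = 0.075000
Number of cashflows N = 10
Cashflows (t years, CF_t, discount factor 1/(1+y/m)^(m*t), PV):
  t = 1.0000: CF_t = 7.600000, DF = 0.930233, PV = 7.069767
  t = 2.0000: CF_t = 7.600000, DF = 0.865333, PV = 6.576528
  t = 3.0000: CF_t = 7.600000, DF = 0.804961, PV = 6.117700
  t = 4.0000: CF_t = 7.600000, DF = 0.748801, PV = 5.690884
  t = 5.0000: CF_t = 7.600000, DF = 0.696559, PV = 5.293846
  t = 6.0000: CF_t = 7.600000, DF = 0.647962, PV = 4.924508
  t = 7.0000: CF_t = 7.600000, DF = 0.602755, PV = 4.580937
  t = 8.0000: CF_t = 7.600000, DF = 0.560702, PV = 4.261337
  t = 9.0000: CF_t = 7.600000, DF = 0.521583, PV = 3.964034
  t = 10.0000: CF_t = 107.600000, DF = 0.485194, PV = 52.206867
Price P = sum_t PV_t = 100.686408
Convexity numerator sum_t t*(t + 1/m) * CF_t / (1+y/m)^(m*t + 2):
  t = 1.0000: term = 12.235401
  t = 2.0000: term = 34.145304
  t = 3.0000: term = 63.526147
  t = 4.0000: term = 98.490151
  t = 5.0000: term = 137.428117
  t = 6.0000: term = 178.976153
  t = 7.0000: term = 221.985926
  t = 8.0000: term = 265.498118
  t = 9.0000: term = 308.718741
  t = 10.0000: term = 4969.393476
Convexity = (1/P) * sum = 6290.397534 / 100.686408 = 62.475141

Answer: Convexity = 62.4751


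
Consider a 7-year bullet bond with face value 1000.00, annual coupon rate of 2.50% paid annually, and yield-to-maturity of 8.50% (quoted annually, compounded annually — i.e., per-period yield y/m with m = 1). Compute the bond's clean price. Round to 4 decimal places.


Answer: Price = 692.8892

Derivation:
Coupon per period c = face * coupon_rate / m = 25.000000
Periods per year m = 1; per-period yield y/m = 0.085000
Number of cashflows N = 7
Cashflows (t years, CF_t, discount factor 1/(1+y/m)^(m*t), PV):
  t = 1.0000: CF_t = 25.000000, DF = 0.921659, PV = 23.041475
  t = 2.0000: CF_t = 25.000000, DF = 0.849455, PV = 21.236382
  t = 3.0000: CF_t = 25.000000, DF = 0.782908, PV = 19.572702
  t = 4.0000: CF_t = 25.000000, DF = 0.721574, PV = 18.039357
  t = 5.0000: CF_t = 25.000000, DF = 0.665045, PV = 16.626136
  t = 6.0000: CF_t = 25.000000, DF = 0.612945, PV = 15.323627
  t = 7.0000: CF_t = 1025.000000, DF = 0.564926, PV = 579.049510
Price P = sum_t PV_t = 692.889189


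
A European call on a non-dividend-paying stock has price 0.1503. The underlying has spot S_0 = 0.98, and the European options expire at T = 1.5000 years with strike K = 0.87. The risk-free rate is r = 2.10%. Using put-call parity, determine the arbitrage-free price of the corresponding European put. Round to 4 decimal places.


Put-call parity: C - P = S_0 * exp(-qT) - K * exp(-rT).
S_0 * exp(-qT) = 0.9800 * 1.00000000 = 0.98000000
K * exp(-rT) = 0.8700 * 0.96899096 = 0.84302213
P = C - S*exp(-qT) + K*exp(-rT)
P = 0.1503 - 0.98000000 + 0.84302213 = 0.0133

Answer: Put price = 0.0133


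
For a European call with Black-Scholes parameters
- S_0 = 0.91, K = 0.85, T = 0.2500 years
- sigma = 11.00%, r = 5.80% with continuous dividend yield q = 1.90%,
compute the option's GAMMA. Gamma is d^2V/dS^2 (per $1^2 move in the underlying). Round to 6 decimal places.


Answer: Gamma = 2.793076

Derivation:
d1 = 1.4449227278; d2 = 1.3899227278
phi(d1) = 0.1404590379; exp(-qT) = 0.9952612634; exp(-rT) = 0.9856046187
Gamma = exp(-qT) * phi(d1) / (S * sigma * sqrt(T)) = 0.9952612634 * 0.1404590379 / (0.9100 * 0.1100 * 0.5000000000) = 2.793076


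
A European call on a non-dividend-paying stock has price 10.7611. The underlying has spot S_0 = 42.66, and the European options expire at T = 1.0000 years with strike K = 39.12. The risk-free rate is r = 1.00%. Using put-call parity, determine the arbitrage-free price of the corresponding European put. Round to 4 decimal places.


Put-call parity: C - P = S_0 * exp(-qT) - K * exp(-rT).
S_0 * exp(-qT) = 42.6600 * 1.00000000 = 42.66000000
K * exp(-rT) = 39.1200 * 0.99004983 = 38.73074950
P = C - S*exp(-qT) + K*exp(-rT)
P = 10.7611 - 42.66000000 + 38.73074950 = 6.8318

Answer: Put price = 6.8318


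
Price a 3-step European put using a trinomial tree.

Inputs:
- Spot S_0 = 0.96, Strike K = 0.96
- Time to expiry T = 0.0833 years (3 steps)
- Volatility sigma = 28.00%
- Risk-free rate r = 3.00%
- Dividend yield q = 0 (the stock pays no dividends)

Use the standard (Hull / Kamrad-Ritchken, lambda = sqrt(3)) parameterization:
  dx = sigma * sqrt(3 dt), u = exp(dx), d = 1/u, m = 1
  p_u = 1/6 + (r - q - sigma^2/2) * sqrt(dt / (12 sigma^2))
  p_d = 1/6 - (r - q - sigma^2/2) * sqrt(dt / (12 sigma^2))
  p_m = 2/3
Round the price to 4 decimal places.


Answer: Price = V(0,0) = 0.0268

Derivation:
dt = T/N = 0.027767; dx = sigma*sqrt(3*dt) = 0.080813
u = exp(dx) = 1.084168; d = 1/u = 0.922366
p_u = 0.165086, p_m = 0.666667, p_d = 0.168247
Discount per step: exp(-r*dt) = 0.999167
Stock lattice S(k, j) with j the centered position index:
  k=0: S(0,+0) = 0.9600
  k=1: S(1,-1) = 0.8855; S(1,+0) = 0.9600; S(1,+1) = 1.0408
  k=2: S(2,-2) = 0.8167; S(2,-1) = 0.8855; S(2,+0) = 0.9600; S(2,+1) = 1.0408; S(2,+2) = 1.1284
  k=3: S(3,-3) = 0.7533; S(3,-2) = 0.8167; S(3,-1) = 0.8855; S(3,+0) = 0.9600; S(3,+1) = 1.0408; S(3,+2) = 1.1284; S(3,+3) = 1.2234
Terminal payoffs V(N, j) = max(K - S_T, 0):
  V(3,-3) = 0.206677; V(3,-2) = 0.143271; V(3,-1) = 0.074528; V(3,+0) = 0.000000; V(3,+1) = 0.000000; V(3,+2) = 0.000000; V(3,+3) = 0.000000
Backward induction: V(k, j) = exp(-r*dt) * [p_u * V(k+1, j+1) + p_m * V(k+1, j) + p_d * V(k+1, j-1)]
  V(2,-2) = exp(-r*dt) * [p_u*0.074528 + p_m*0.143271 + p_d*0.206677] = 0.142472
  V(2,-1) = exp(-r*dt) * [p_u*0.000000 + p_m*0.074528 + p_d*0.143271] = 0.073729
  V(2,+0) = exp(-r*dt) * [p_u*0.000000 + p_m*0.000000 + p_d*0.074528] = 0.012529
  V(2,+1) = exp(-r*dt) * [p_u*0.000000 + p_m*0.000000 + p_d*0.000000] = 0.000000
  V(2,+2) = exp(-r*dt) * [p_u*0.000000 + p_m*0.000000 + p_d*0.000000] = 0.000000
  V(1,-1) = exp(-r*dt) * [p_u*0.012529 + p_m*0.073729 + p_d*0.142472] = 0.075129
  V(1,+0) = exp(-r*dt) * [p_u*0.000000 + p_m*0.012529 + p_d*0.073729] = 0.020740
  V(1,+1) = exp(-r*dt) * [p_u*0.000000 + p_m*0.000000 + p_d*0.012529] = 0.002106
  V(0,+0) = exp(-r*dt) * [p_u*0.002106 + p_m*0.020740 + p_d*0.075129] = 0.026792


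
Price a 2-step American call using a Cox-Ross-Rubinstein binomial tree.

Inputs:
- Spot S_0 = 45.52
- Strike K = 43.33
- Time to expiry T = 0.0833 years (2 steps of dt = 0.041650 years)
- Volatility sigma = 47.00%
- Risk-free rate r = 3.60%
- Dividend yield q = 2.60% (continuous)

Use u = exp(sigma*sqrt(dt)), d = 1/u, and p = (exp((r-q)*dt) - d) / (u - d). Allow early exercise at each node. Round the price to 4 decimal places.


Answer: Price = V(0,0) = 3.7837

Derivation:
dt = T/N = 0.041650
u = exp(sigma*sqrt(dt)) = 1.100670; d = 1/u = 0.908537
p = (exp((r-q)*dt) - d) / (u - d) = 0.478207
Discount per step: exp(-r*dt) = 0.998502
Stock lattice S(k, i) with i counting down-moves:
  k=0: S(0,0) = 45.5200
  k=1: S(1,0) = 50.1025; S(1,1) = 41.3566
  k=2: S(2,0) = 55.1463; S(2,1) = 45.5200; S(2,2) = 37.5740
Terminal payoffs V(N, i) = max(S_T - K, 0):
  V(2,0) = 11.816325; V(2,1) = 2.190000; V(2,2) = 0.000000
Backward induction: V(k, i) = exp(-r*dt) * [p * V(k+1, i) + (1-p) * V(k+1, i+1)]; then take max(V_cont, immediate exercise) for American.
  V(1,0) = exp(-r*dt) * [p*11.816325 + (1-p)*2.190000] = 6.783196; exercise = 6.772502; V(1,0) = max -> 6.783196
  V(1,1) = exp(-r*dt) * [p*2.190000 + (1-p)*0.000000] = 1.045704; exercise = 0.000000; V(1,1) = max -> 1.045704
  V(0,0) = exp(-r*dt) * [p*6.783196 + (1-p)*1.045704] = 3.783734; exercise = 2.190000; V(0,0) = max -> 3.783734


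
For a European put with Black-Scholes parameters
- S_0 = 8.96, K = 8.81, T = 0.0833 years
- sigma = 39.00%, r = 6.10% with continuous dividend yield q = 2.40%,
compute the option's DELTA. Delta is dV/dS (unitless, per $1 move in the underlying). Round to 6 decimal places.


d1 = 0.2336502217; d2 = 0.1210894381
phi(d1) = 0.3881999464; exp(-qT) = 0.9980027971; exp(-rT) = 0.9949315880
N(-d1) = 0.4076282677
Delta = -exp(-qT) * N(-d1) = -0.9980027971 * 0.4076282677 = -0.406814

Answer: Delta = -0.406814


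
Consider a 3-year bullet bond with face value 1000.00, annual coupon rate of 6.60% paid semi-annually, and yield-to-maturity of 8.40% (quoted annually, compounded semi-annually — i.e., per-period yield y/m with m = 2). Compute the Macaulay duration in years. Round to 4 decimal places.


Coupon per period c = face * coupon_rate / m = 33.000000
Periods per year m = 2; per-period yield y/m = 0.042000
Number of cashflows N = 6
Cashflows (t years, CF_t, discount factor 1/(1+y/m)^(m*t), PV):
  t = 0.5000: CF_t = 33.000000, DF = 0.959693, PV = 31.669866
  t = 1.0000: CF_t = 33.000000, DF = 0.921010, PV = 30.393345
  t = 1.5000: CF_t = 33.000000, DF = 0.883887, PV = 29.168277
  t = 2.0000: CF_t = 33.000000, DF = 0.848260, PV = 27.992589
  t = 2.5000: CF_t = 33.000000, DF = 0.814069, PV = 26.864289
  t = 3.0000: CF_t = 1033.000000, DF = 0.781257, PV = 807.038044
Price P = sum_t PV_t = 953.126409
Macaulay numerator sum_t t * PV_t:
  t * PV_t at t = 0.5000: 15.834933
  t * PV_t at t = 1.0000: 30.393345
  t * PV_t at t = 1.5000: 43.752416
  t * PV_t at t = 2.0000: 55.985178
  t * PV_t at t = 2.5000: 67.160722
  t * PV_t at t = 3.0000: 2421.114131
Macaulay duration D = (sum_t t * PV_t) / P = 2634.240724 / 953.126409 = 2.763789

Answer: Macaulay duration = 2.7638 years


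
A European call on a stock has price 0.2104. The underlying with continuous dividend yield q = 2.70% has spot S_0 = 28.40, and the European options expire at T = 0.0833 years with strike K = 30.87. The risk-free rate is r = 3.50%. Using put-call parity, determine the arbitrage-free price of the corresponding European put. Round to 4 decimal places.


Put-call parity: C - P = S_0 * exp(-qT) - K * exp(-rT).
S_0 * exp(-qT) = 28.4000 * 0.99775343 = 28.33619734
K * exp(-rT) = 30.8700 * 0.99708875 = 30.78012959
P = C - S*exp(-qT) + K*exp(-rT)
P = 0.2104 - 28.33619734 + 30.78012959 = 2.6543

Answer: Put price = 2.6543


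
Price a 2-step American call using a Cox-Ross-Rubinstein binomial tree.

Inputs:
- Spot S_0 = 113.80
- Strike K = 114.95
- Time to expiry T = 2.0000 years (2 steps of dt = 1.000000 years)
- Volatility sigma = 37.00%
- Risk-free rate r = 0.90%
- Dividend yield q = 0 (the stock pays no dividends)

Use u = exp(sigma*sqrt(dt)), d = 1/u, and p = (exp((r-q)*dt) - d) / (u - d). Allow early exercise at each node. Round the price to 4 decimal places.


dt = T/N = 1.000000
u = exp(sigma*sqrt(dt)) = 1.447735; d = 1/u = 0.690734
p = (exp((r-q)*dt) - d) / (u - d) = 0.420484
Discount per step: exp(-r*dt) = 0.991040
Stock lattice S(k, i) with i counting down-moves:
  k=0: S(0,0) = 113.8000
  k=1: S(1,0) = 164.7522; S(1,1) = 78.6056
  k=2: S(2,0) = 238.5175; S(2,1) = 113.8000; S(2,2) = 54.2956
Terminal payoffs V(N, i) = max(S_T - K, 0):
  V(2,0) = 123.567462; V(2,1) = 0.000000; V(2,2) = 0.000000
Backward induction: V(k, i) = exp(-r*dt) * [p * V(k+1, i) + (1-p) * V(k+1, i+1)]; then take max(V_cont, immediate exercise) for American.
  V(1,0) = exp(-r*dt) * [p*123.567462 + (1-p)*0.000000] = 51.492580; exercise = 49.802199; V(1,0) = max -> 51.492580
  V(1,1) = exp(-r*dt) * [p*0.000000 + (1-p)*0.000000] = 0.000000; exercise = 0.000000; V(1,1) = max -> 0.000000
  V(0,0) = exp(-r*dt) * [p*51.492580 + (1-p)*0.000000] = 21.457800; exercise = 0.000000; V(0,0) = max -> 21.457800

Answer: Price = V(0,0) = 21.4578


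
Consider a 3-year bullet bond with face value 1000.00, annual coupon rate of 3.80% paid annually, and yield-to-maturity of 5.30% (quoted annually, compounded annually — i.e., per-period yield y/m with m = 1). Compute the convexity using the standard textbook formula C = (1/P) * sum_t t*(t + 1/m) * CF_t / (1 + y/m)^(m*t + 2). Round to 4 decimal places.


Answer: Convexity = 10.2899

Derivation:
Coupon per period c = face * coupon_rate / m = 38.000000
Periods per year m = 1; per-period yield y/m = 0.053000
Number of cashflows N = 3
Cashflows (t years, CF_t, discount factor 1/(1+y/m)^(m*t), PV):
  t = 1.0000: CF_t = 38.000000, DF = 0.949668, PV = 36.087369
  t = 2.0000: CF_t = 38.000000, DF = 0.901869, PV = 34.271006
  t = 3.0000: CF_t = 1038.000000, DF = 0.856475, PV = 889.021451
Price P = sum_t PV_t = 959.379826
Convexity numerator sum_t t*(t + 1/m) * CF_t / (1+y/m)^(m*t + 2):
  t = 1.0000: term = 65.092129
  t = 2.0000: term = 185.447662
  t = 3.0000: term = 9621.366176
Convexity = (1/P) * sum = 9871.905968 / 959.379826 = 10.289883


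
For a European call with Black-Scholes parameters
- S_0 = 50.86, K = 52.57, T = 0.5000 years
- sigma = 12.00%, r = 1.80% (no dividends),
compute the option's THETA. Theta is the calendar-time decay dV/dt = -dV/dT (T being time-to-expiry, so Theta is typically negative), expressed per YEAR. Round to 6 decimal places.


Answer: Theta = -2.021335

Derivation:
d1 = -0.2412277676; d2 = -0.3260805814
phi(d1) = 0.3875021231; exp(-qT) = 1.0000000000; exp(-rT) = 0.9910403788
Theta = -S*exp(-qT)*phi(d1)*sigma/(2*sqrt(T)) - r*K*exp(-rT)*N(d2) + q*S*exp(-qT)*N(d1)
N(d1) = 0.4046892954; N(d2) = 0.3721816943; sqrt(T) = 0.7071067812
Term 1 = -50.8600 * 1.0000000000 * 0.3875021231 * 0.1200 / (2 * 0.7071067812) = -1.6723096289
Term 2 = -0.0180 * 52.5700 * 0.9910403788 * 0.3721816943 = -0.3490252448
Term 3 = 0 (no dividend yield, q = 0)
Theta = -1.6723096289 + (-0.3490252448) + (0.0000000000) = -2.021335


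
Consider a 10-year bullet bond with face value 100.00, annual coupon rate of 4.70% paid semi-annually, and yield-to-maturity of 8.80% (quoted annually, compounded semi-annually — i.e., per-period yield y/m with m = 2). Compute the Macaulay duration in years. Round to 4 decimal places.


Coupon per period c = face * coupon_rate / m = 2.350000
Periods per year m = 2; per-period yield y/m = 0.044000
Number of cashflows N = 20
Cashflows (t years, CF_t, discount factor 1/(1+y/m)^(m*t), PV):
  t = 0.5000: CF_t = 2.350000, DF = 0.957854, PV = 2.250958
  t = 1.0000: CF_t = 2.350000, DF = 0.917485, PV = 2.156090
  t = 1.5000: CF_t = 2.350000, DF = 0.878817, PV = 2.065220
  t = 2.0000: CF_t = 2.350000, DF = 0.841779, PV = 1.978180
  t = 2.5000: CF_t = 2.350000, DF = 0.806302, PV = 1.894809
  t = 3.0000: CF_t = 2.350000, DF = 0.772320, PV = 1.814951
  t = 3.5000: CF_t = 2.350000, DF = 0.739770, PV = 1.738459
  t = 4.0000: CF_t = 2.350000, DF = 0.708592, PV = 1.665190
  t = 4.5000: CF_t = 2.350000, DF = 0.678728, PV = 1.595010
  t = 5.0000: CF_t = 2.350000, DF = 0.650122, PV = 1.527787
  t = 5.5000: CF_t = 2.350000, DF = 0.622722, PV = 1.463398
  t = 6.0000: CF_t = 2.350000, DF = 0.596477, PV = 1.401722
  t = 6.5000: CF_t = 2.350000, DF = 0.571339, PV = 1.342646
  t = 7.0000: CF_t = 2.350000, DF = 0.547259, PV = 1.286059
  t = 7.5000: CF_t = 2.350000, DF = 0.524195, PV = 1.231857
  t = 8.0000: CF_t = 2.350000, DF = 0.502102, PV = 1.179940
  t = 8.5000: CF_t = 2.350000, DF = 0.480941, PV = 1.130211
  t = 9.0000: CF_t = 2.350000, DF = 0.460671, PV = 1.082577
  t = 9.5000: CF_t = 2.350000, DF = 0.441256, PV = 1.036951
  t = 10.0000: CF_t = 102.350000, DF = 0.422659, PV = 43.259139
Price P = sum_t PV_t = 73.101154
Macaulay numerator sum_t t * PV_t:
  t * PV_t at t = 0.5000: 1.125479
  t * PV_t at t = 1.0000: 2.156090
  t * PV_t at t = 1.5000: 3.097830
  t * PV_t at t = 2.0000: 3.956361
  t * PV_t at t = 2.5000: 4.737022
  t * PV_t at t = 3.0000: 5.444853
  t * PV_t at t = 3.5000: 6.084605
  t * PV_t at t = 4.0000: 6.660761
  t * PV_t at t = 4.5000: 7.177544
  t * PV_t at t = 5.0000: 7.638936
  t * PV_t at t = 5.5000: 8.048688
  t * PV_t at t = 6.0000: 8.410332
  t * PV_t at t = 6.5000: 8.727196
  t * PV_t at t = 7.0000: 9.002413
  t * PV_t at t = 7.5000: 9.238929
  t * PV_t at t = 8.0000: 9.439519
  t * PV_t at t = 8.5000: 9.606790
  t * PV_t at t = 9.0000: 9.743195
  t * PV_t at t = 9.5000: 9.851038
  t * PV_t at t = 10.0000: 432.591392
Macaulay duration D = (sum_t t * PV_t) / P = 562.738973 / 73.101154 = 7.698086

Answer: Macaulay duration = 7.6981 years


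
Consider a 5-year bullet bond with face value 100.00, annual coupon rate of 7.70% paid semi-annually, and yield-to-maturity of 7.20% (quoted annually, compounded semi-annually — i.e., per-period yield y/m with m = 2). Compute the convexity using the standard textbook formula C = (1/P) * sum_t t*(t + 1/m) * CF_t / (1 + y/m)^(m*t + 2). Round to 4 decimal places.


Coupon per period c = face * coupon_rate / m = 3.850000
Periods per year m = 2; per-period yield y/m = 0.036000
Number of cashflows N = 10
Cashflows (t years, CF_t, discount factor 1/(1+y/m)^(m*t), PV):
  t = 0.5000: CF_t = 3.850000, DF = 0.965251, PV = 3.716216
  t = 1.0000: CF_t = 3.850000, DF = 0.931709, PV = 3.587081
  t = 1.5000: CF_t = 3.850000, DF = 0.899333, PV = 3.462434
  t = 2.0000: CF_t = 3.850000, DF = 0.868082, PV = 3.342117
  t = 2.5000: CF_t = 3.850000, DF = 0.837917, PV = 3.225982
  t = 3.0000: CF_t = 3.850000, DF = 0.808801, PV = 3.113882
  t = 3.5000: CF_t = 3.850000, DF = 0.780696, PV = 3.005678
  t = 4.0000: CF_t = 3.850000, DF = 0.753567, PV = 2.901234
  t = 4.5000: CF_t = 3.850000, DF = 0.727381, PV = 2.800418
  t = 5.0000: CF_t = 103.850000, DF = 0.702106, PV = 72.913668
Price P = sum_t PV_t = 102.068711
Convexity numerator sum_t t*(t + 1/m) * CF_t / (1+y/m)^(m*t + 2):
  t = 0.5000: term = 1.731217
  t = 1.0000: term = 5.013176
  t = 1.5000: term = 9.677946
  t = 2.0000: term = 15.569412
  t = 2.5000: term = 22.542584
  t = 3.0000: term = 30.462952
  t = 3.5000: term = 39.205858
  t = 4.0000: term = 48.655919
  t = 4.5000: term = 58.706466
  t = 5.0000: term = 1868.194675
Convexity = (1/P) * sum = 2099.760206 / 102.068711 = 20.572026

Answer: Convexity = 20.5720


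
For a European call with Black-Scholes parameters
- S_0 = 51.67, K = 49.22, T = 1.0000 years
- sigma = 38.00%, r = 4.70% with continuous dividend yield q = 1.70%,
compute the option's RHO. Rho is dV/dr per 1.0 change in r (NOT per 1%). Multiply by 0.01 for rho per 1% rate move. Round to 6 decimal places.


d1 = 0.3967823614; d2 = 0.0167823614
phi(d1) = 0.3687425207; exp(-qT) = 0.9831436846; exp(-rT) = 0.9540873976
N(d2) = 0.5066948793
Rho = K*T*exp(-rT)*N(d2) = 49.2200 * 1.0000 * 0.9540873976 * 0.5066948793 = 23.794484

Answer: Rho = 23.794484


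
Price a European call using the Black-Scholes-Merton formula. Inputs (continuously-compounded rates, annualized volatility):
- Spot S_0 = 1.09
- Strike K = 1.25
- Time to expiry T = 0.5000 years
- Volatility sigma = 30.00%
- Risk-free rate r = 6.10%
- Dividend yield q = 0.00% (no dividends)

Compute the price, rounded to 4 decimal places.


Answer: Price = 0.0480

Derivation:
d1 = (ln(S/K) + (r - q + 0.5*sigma^2) * T) / (sigma * sqrt(T)) = -0.39581884
d2 = d1 - sigma * sqrt(T) = -0.60795087
exp(-rT) = 0.96996043; exp(-qT) = 1.00000000
C = S_0 * exp(-qT) * N(d1) - K * exp(-rT) * N(d2)
N(d1) = 0.34611934; N(d2) = 0.27161003
C = 1.0900 * 1.00000000 * 0.34611934 - 1.2500 * 0.96996043 * 0.27161003 = 0.0480


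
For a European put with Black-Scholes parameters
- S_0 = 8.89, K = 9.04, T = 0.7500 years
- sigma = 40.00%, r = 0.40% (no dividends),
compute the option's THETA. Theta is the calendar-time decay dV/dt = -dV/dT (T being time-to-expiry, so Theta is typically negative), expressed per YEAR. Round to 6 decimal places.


Answer: Theta = -0.790714

Derivation:
d1 = 0.1335638508; d2 = -0.2128463107
phi(d1) = 0.3953996773; exp(-qT) = 1.0000000000; exp(-rT) = 0.9970044955
Theta = -S*exp(-qT)*phi(d1)*sigma/(2*sqrt(T)) + r*K*exp(-rT)*N(-d2) - q*S*exp(-qT)*N(-d1)
N(-d1) = 0.4468737354; N(-d2) = 0.5842765797; sqrt(T) = 0.8660254038
Term 1 = -8.8900 * 1.0000000000 * 0.3953996773 * 0.4000 / (2 * 0.8660254038) = -0.8117782956
Term 2 = 0.0040 * 9.0400 * 0.9970044955 * 0.5842765797 = 0.0210641538
Term 3 = 0 (no dividend yield, q = 0)
Theta = -0.8117782956 + (0.0210641538) + (0.0000000000) = -0.790714


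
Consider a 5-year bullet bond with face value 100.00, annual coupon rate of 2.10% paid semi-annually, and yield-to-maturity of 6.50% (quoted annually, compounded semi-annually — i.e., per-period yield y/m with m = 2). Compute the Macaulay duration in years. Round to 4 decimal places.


Coupon per period c = face * coupon_rate / m = 1.050000
Periods per year m = 2; per-period yield y/m = 0.032500
Number of cashflows N = 10
Cashflows (t years, CF_t, discount factor 1/(1+y/m)^(m*t), PV):
  t = 0.5000: CF_t = 1.050000, DF = 0.968523, PV = 1.016949
  t = 1.0000: CF_t = 1.050000, DF = 0.938037, PV = 0.984939
  t = 1.5000: CF_t = 1.050000, DF = 0.908510, PV = 0.953936
  t = 2.0000: CF_t = 1.050000, DF = 0.879913, PV = 0.923909
  t = 2.5000: CF_t = 1.050000, DF = 0.852216, PV = 0.894827
  t = 3.0000: CF_t = 1.050000, DF = 0.825391, PV = 0.866660
  t = 3.5000: CF_t = 1.050000, DF = 0.799410, PV = 0.839381
  t = 4.0000: CF_t = 1.050000, DF = 0.774247, PV = 0.812959
  t = 4.5000: CF_t = 1.050000, DF = 0.749876, PV = 0.787370
  t = 5.0000: CF_t = 101.050000, DF = 0.726272, PV = 73.389802
Price P = sum_t PV_t = 81.470731
Macaulay numerator sum_t t * PV_t:
  t * PV_t at t = 0.5000: 0.508475
  t * PV_t at t = 1.0000: 0.984939
  t * PV_t at t = 1.5000: 1.430904
  t * PV_t at t = 2.0000: 1.847817
  t * PV_t at t = 2.5000: 2.237067
  t * PV_t at t = 3.0000: 2.599981
  t * PV_t at t = 3.5000: 2.937832
  t * PV_t at t = 4.0000: 3.251837
  t * PV_t at t = 4.5000: 3.543164
  t * PV_t at t = 5.0000: 366.949009
Macaulay duration D = (sum_t t * PV_t) / P = 386.291024 / 81.470731 = 4.741470

Answer: Macaulay duration = 4.7415 years


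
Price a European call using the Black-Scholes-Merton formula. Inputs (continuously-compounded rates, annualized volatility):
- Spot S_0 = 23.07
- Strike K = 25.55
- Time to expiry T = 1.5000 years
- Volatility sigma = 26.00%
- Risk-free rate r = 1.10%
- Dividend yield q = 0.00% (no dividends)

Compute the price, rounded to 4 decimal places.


d1 = (ln(S/K) + (r - q + 0.5*sigma^2) * T) / (sigma * sqrt(T)) = -0.10961229
d2 = d1 - sigma * sqrt(T) = -0.42804596
exp(-rT) = 0.98363538; exp(-qT) = 1.00000000
C = S_0 * exp(-qT) * N(d1) - K * exp(-rT) * N(d2)
N(d1) = 0.45635843; N(d2) = 0.33430883
C = 23.0700 * 1.00000000 * 0.45635843 - 25.5500 * 0.98363538 * 0.33430883 = 2.1264

Answer: Price = 2.1264


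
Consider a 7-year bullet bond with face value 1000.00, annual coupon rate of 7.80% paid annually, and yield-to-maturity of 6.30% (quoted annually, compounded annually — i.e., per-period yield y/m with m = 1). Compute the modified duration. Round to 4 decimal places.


Coupon per period c = face * coupon_rate / m = 78.000000
Periods per year m = 1; per-period yield y/m = 0.063000
Number of cashflows N = 7
Cashflows (t years, CF_t, discount factor 1/(1+y/m)^(m*t), PV):
  t = 1.0000: CF_t = 78.000000, DF = 0.940734, PV = 73.377234
  t = 2.0000: CF_t = 78.000000, DF = 0.884980, PV = 69.028442
  t = 3.0000: CF_t = 78.000000, DF = 0.832531, PV = 64.937387
  t = 4.0000: CF_t = 78.000000, DF = 0.783190, PV = 61.088793
  t = 5.0000: CF_t = 78.000000, DF = 0.736773, PV = 57.468291
  t = 6.0000: CF_t = 78.000000, DF = 0.693107, PV = 54.062362
  t = 7.0000: CF_t = 1078.000000, DF = 0.652029, PV = 702.887644
Price P = sum_t PV_t = 1082.850154
First compute Macaulay numerator sum_t t * PV_t:
  t * PV_t at t = 1.0000: 73.377234
  t * PV_t at t = 2.0000: 138.056885
  t * PV_t at t = 3.0000: 194.812161
  t * PV_t at t = 4.0000: 244.355172
  t * PV_t at t = 5.0000: 287.341454
  t * PV_t at t = 6.0000: 324.374171
  t * PV_t at t = 7.0000: 4920.213511
Macaulay duration D = 6182.530588 / 1082.850154 = 5.709498
Modified duration = D / (1 + y/m) = 5.709498 / (1 + 0.063000) = 5.371117

Answer: Modified duration = 5.3711


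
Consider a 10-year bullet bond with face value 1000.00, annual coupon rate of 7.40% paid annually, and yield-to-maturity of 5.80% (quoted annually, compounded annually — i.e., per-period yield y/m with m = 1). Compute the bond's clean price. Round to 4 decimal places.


Coupon per period c = face * coupon_rate / m = 74.000000
Periods per year m = 1; per-period yield y/m = 0.058000
Number of cashflows N = 10
Cashflows (t years, CF_t, discount factor 1/(1+y/m)^(m*t), PV):
  t = 1.0000: CF_t = 74.000000, DF = 0.945180, PV = 69.943289
  t = 2.0000: CF_t = 74.000000, DF = 0.893364, PV = 66.108969
  t = 3.0000: CF_t = 74.000000, DF = 0.844390, PV = 62.484848
  t = 4.0000: CF_t = 74.000000, DF = 0.798100, PV = 59.059403
  t = 5.0000: CF_t = 74.000000, DF = 0.754348, PV = 55.821741
  t = 6.0000: CF_t = 74.000000, DF = 0.712994, PV = 52.761570
  t = 7.0000: CF_t = 74.000000, DF = 0.673908, PV = 49.869159
  t = 8.0000: CF_t = 74.000000, DF = 0.636964, PV = 47.135311
  t = 9.0000: CF_t = 74.000000, DF = 0.602045, PV = 44.551334
  t = 10.0000: CF_t = 1074.000000, DF = 0.569041, PV = 611.149702
Price P = sum_t PV_t = 1118.885327

Answer: Price = 1118.8853
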